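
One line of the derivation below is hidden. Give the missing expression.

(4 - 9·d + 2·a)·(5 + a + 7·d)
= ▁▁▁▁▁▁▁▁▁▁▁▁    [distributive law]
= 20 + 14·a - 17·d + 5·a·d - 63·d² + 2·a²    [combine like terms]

Applying distributive law to the line above:

20 + 4·a + 28·d - 45·d - 9·a·d - 63·d² + 10·a + 2·a² + 14·a·d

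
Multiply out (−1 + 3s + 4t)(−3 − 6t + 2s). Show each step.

3 − 6t − 11s − 10st + 6s² − 24t²

(−1 + 3s + 4t)(−3 − 6t + 2s)
= 3 + 6t − 2s − 9s − 18st + 6s² − 12t − 24t² + 8st    [distributive law]
= 3 − 6t − 11s − 10st + 6s² − 24t²    [combine like terms]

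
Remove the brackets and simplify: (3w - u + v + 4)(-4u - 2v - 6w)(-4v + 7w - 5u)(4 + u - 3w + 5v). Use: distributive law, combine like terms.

(3w - u + v + 4)(-4u - 2v - 6w)(-4v + 7w - 5u)(4 + u - 3w + 5v)
= (-12uw - 6vw - 18w^2 + 4u^2 + 2uv + 6uw - 4uv - 2v^2 - 6vw - 16u - 8v - 24w)(-4v + 7w - 5u)(4 + u - 3w + 5v)    [distributive law]
= (-6uw - 12vw - 18w^2 + 4u^2 - 2uv - 2v^2 - 16u - 8v - 24w)(-4v + 7w - 5u)(4 + u - 3w + 5v)    [combine like terms]
= (24uvw - 42uw^2 + 30u^2w + 48v^2w - 84vw^2 + 60uvw + 72vw^2 - 126w^3 + 90uw^2 - 16u^2v + 28u^2w - 20u^3 + 8uv^2 - 14uvw + 10u^2v + 8v^3 - 14v^2w + 10uv^2 + 64uv - 112uw + 80u^2 + 32v^2 - 56vw + 40uv + 96vw - 168w^2 + 120uw)(4 + u - 3w + 5v)    [distributive law]
= (70uvw + 48uw^2 + 58u^2w + 34v^2w - 12vw^2 - 126w^3 - 6u^2v - 20u^3 + 18uv^2 + 8v^3 + 104uv + 8uw + 80u^2 + 32v^2 + 40vw - 168w^2)(4 + u - 3w + 5v)    [combine like terms]
= 280uvw + 70u^2vw - 210uvw^2 + 350uv^2w + 192uw^2 + 48u^2w^2 - 144uw^3 + 240uvw^2 + 232u^2w + 58u^3w - 174u^2w^2 + 290u^2vw + 136v^2w + 34uv^2w - 102v^2w^2 + 170v^3w - 48vw^2 - 12uvw^2 + 36vw^3 - 60v^2w^2 - 504w^3 - 126uw^3 + 378w^4 - 630vw^3 - 24u^2v - 6u^3v + 18u^2vw - 30u^2v^2 - 80u^3 - 20u^4 + 60u^3w - 100u^3v + 72uv^2 + 18u^2v^2 - 54uv^2w + 90uv^3 + 32v^3 + 8uv^3 - 24v^3w + 40v^4 + 416uv + 104u^2v - 312uvw + 520uv^2 + 32uw + 8u^2w - 24uw^2 + 40uvw + 320u^2 + 80u^3 - 240u^2w + 400u^2v + 128v^2 + 32uv^2 - 96v^2w + 160v^3 + 160vw + 40uvw - 120vw^2 + 200v^2w - 672w^2 - 168uw^2 + 504w^3 - 840vw^2    [distributive law]
= 48uvw + 378u^2vw + 18uvw^2 + 330uv^2w - 126u^2w^2 - 270uw^3 + 118u^3w + 240v^2w - 162v^2w^2 + 146v^3w - 1008vw^2 - 594vw^3 + 378w^4 + 480u^2v - 106u^3v - 12u^2v^2 - 20u^4 + 624uv^2 + 98uv^3 + 192v^3 + 40v^4 + 416uv + 32uw + 320u^2 + 128v^2 + 160vw - 672w^2    [combine like terms]

48uvw + 378u^2vw + 18uvw^2 + 330uv^2w - 126u^2w^2 - 270uw^3 + 118u^3w + 240v^2w - 162v^2w^2 + 146v^3w - 1008vw^2 - 594vw^3 + 378w^4 + 480u^2v - 106u^3v - 12u^2v^2 - 20u^4 + 624uv^2 + 98uv^3 + 192v^3 + 40v^4 + 416uv + 32uw + 320u^2 + 128v^2 + 160vw - 672w^2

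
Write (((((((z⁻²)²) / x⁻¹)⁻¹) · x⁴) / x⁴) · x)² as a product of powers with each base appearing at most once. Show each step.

(((((((z⁻²)²) / x⁻¹)⁻¹) · x⁴) / x⁴) · x)²
= (((((((z⁻²)²) / x⁻¹)⁻¹) · x⁴) / x⁴)²) · (x²)    [power of a product]
= (((((((z⁻²)²) / x⁻¹)⁻¹) · x⁴)²) / ((x⁴)²)) · (x²)    [power of a quotient]
= (((((((z⁻²)²) / x⁻¹)⁻¹)²) · ((x⁴)²)) / ((x⁴)²)) · (x²)    [power of a product]
= ((((((z⁻²)²) / x⁻¹)⁻²) · ((x⁴)²)) / ((x⁴)²)) · (x²)    [power of a power]
= ((((((z⁻²)²)⁻²) / ((x⁻¹)⁻²)) · ((x⁴)²)) / ((x⁴)²)) · (x²)    [power of a quotient]
= (((((z⁻²)⁻⁴) / ((x⁻¹)⁻²)) · ((x⁴)²)) / ((x⁴)²)) · (x²)    [power of a power]
= (((z⁸ / ((x⁻¹)⁻²)) · ((x⁴)²)) / ((x⁴)²)) · (x²)    [power of a power]
= (((z⁸ / x²) · ((x⁴)²)) / ((x⁴)²)) · (x²)    [power of a power]
= (((z⁸ / x²) · x⁸) / ((x⁴)²)) · (x²)    [power of a power]
= (((z⁸ / x²) · x⁸) / x⁸) · (x²)    [power of a power]
= z⁸    [quotient of powers; product of powers]

z⁸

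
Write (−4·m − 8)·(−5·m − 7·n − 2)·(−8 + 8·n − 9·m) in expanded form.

−592·m² − 92·m²·n − 180·m³ − 344·m·n + 224·m·n² − 528·m − 320·n + 448·n² − 128

(−4·m − 8)·(−5·m − 7·n − 2)·(−8 + 8·n − 9·m)
= (20·m² + 28·m·n + 8·m + 40·m + 56·n + 16)·(−8 + 8·n − 9·m)    [distributive law]
= (20·m² + 28·m·n + 48·m + 56·n + 16)·(−8 + 8·n − 9·m)    [combine like terms]
= −160·m² + 160·m²·n − 180·m³ − 224·m·n + 224·m·n² − 252·m²·n − 384·m + 384·m·n − 432·m² − 448·n + 448·n² − 504·m·n − 128 + 128·n − 144·m    [distributive law]
= −592·m² − 92·m²·n − 180·m³ − 344·m·n + 224·m·n² − 528·m − 320·n + 448·n² − 128    [combine like terms]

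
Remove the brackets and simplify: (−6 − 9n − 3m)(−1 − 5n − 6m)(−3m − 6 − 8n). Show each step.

(−6 − 9n − 3m)(−1 − 5n − 6m)(−3m − 6 − 8n)
= (6 + 30n + 36m + 9n + 45n^2 + 54mn + 3m + 15mn + 18m^2)(−3m − 6 − 8n)    [distributive law]
= (6 + 39n + 39m + 45n^2 + 69mn + 18m^2)(−3m − 6 − 8n)    [combine like terms]
= −18m − 36 − 48n − 117mn − 234n − 312n^2 − 117m^2 − 234m − 312mn − 135mn^2 − 270n^2 − 360n^3 − 207m^2n − 414mn − 552mn^2 − 54m^3 − 108m^2 − 144m^2n    [distributive law]
= −252m − 36 − 282n − 843mn − 582n^2 − 225m^2 − 687mn^2 − 360n^3 − 351m^2n − 54m^3    [combine like terms]

−252m − 36 − 282n − 843mn − 582n^2 − 225m^2 − 687mn^2 − 360n^3 − 351m^2n − 54m^3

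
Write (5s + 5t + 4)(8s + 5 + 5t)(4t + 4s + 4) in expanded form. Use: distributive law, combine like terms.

(5s + 5t + 4)(8s + 5 + 5t)(4t + 4s + 4)
= (40s² + 25s + 25st + 40st + 25t + 25t² + 32s + 20 + 20t)(4t + 4s + 4)    [distributive law]
= (40s² + 57s + 65st + 45t + 25t² + 20)(4t + 4s + 4)    [combine like terms]
= 160s²t + 160s³ + 160s² + 228st + 228s² + 228s + 260st² + 260s²t + 260st + 180t² + 180st + 180t + 100t³ + 100st² + 100t² + 80t + 80s + 80    [distributive law]
= 420s²t + 160s³ + 388s² + 668st + 308s + 360st² + 280t² + 260t + 100t³ + 80    [combine like terms]

420s²t + 160s³ + 388s² + 668st + 308s + 360st² + 280t² + 260t + 100t³ + 80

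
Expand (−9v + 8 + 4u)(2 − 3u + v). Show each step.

−10v + 31uv − 9v^2 + 16 − 16u − 12u^2

(−9v + 8 + 4u)(2 − 3u + v)
= −18v + 27uv − 9v^2 + 16 − 24u + 8v + 8u − 12u^2 + 4uv    [distributive law]
= −10v + 31uv − 9v^2 + 16 − 16u − 12u^2    [combine like terms]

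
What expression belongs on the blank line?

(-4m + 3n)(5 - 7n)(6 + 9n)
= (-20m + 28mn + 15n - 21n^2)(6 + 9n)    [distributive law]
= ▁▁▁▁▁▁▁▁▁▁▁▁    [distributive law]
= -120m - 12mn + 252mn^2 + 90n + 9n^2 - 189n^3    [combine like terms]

By distributive law:

-120m - 180mn + 168mn + 252mn^2 + 90n + 135n^2 - 126n^2 - 189n^3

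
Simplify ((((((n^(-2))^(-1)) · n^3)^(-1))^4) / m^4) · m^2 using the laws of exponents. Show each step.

((((((n^(-2))^(-1)) · n^3)^(-1))^4) / m^4) · m^2
= (((((n^(-2))^(-1)) · n^3)^(-4)) / m^4) · m^2    [power of a power]
= (((((n^(-2))^(-1))^(-4)) · ((n^3)^(-4))) / m^4) · m^2    [power of a product]
= ((((n^(-2))^4) · ((n^3)^(-4))) / m^4) · m^2    [power of a power]
= ((n^(-8) · ((n^3)^(-4))) / m^4) · m^2    [power of a power]
= ((n^(-8) · n^(-12)) / m^4) · m^2    [power of a power]
= (n^(-20) / m^4) · m^2    [product of powers]
= m^(-2)n^(-20)    [quotient of powers]

m^(-2)n^(-20)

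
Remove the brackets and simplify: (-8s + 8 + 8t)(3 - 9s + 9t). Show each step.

-96s + 72s² - 144st + 24 + 96t + 72t²

(-8s + 8 + 8t)(3 - 9s + 9t)
= -24s + 72s² - 72st + 24 - 72s + 72t + 24t - 72st + 72t²    [distributive law]
= -96s + 72s² - 144st + 24 + 96t + 72t²    [combine like terms]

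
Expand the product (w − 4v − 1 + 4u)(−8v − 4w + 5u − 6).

(w − 4v − 1 + 4u)(−8v − 4w + 5u − 6)
= −8vw − 4w^2 + 5uw − 6w + 32v^2 + 16vw − 20uv + 24v + 8v + 4w − 5u + 6 − 32uv − 16uw + 20u^2 − 24u    [distributive law]
= 8vw − 4w^2 − 11uw − 2w + 32v^2 − 52uv + 32v − 29u + 6 + 20u^2    [combine like terms]

8vw − 4w^2 − 11uw − 2w + 32v^2 − 52uv + 32v − 29u + 6 + 20u^2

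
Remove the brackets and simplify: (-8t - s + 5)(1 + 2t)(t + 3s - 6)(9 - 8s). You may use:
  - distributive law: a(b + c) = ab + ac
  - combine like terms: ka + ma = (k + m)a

(-8t - s + 5)(1 + 2t)(t + 3s - 6)(9 - 8s)
= (-8t - 16t^2 - s - 2st + 5 + 10t)(t + 3s - 6)(9 - 8s)    [distributive law]
= (2t - 16t^2 - s - 2st + 5)(t + 3s - 6)(9 - 8s)    [combine like terms]
= (2t^2 + 6st - 12t - 16t^3 - 48st^2 + 96t^2 - st - 3s^2 + 6s - 2st^2 - 6s^2t + 12st + 5t + 15s - 30)(9 - 8s)    [distributive law]
= (98t^2 + 17st - 7t - 16t^3 - 50st^2 - 3s^2 + 21s - 6s^2t - 30)(9 - 8s)    [combine like terms]
= 882t^2 - 784st^2 + 153st - 136s^2t - 63t + 56st - 144t^3 + 128st^3 - 450st^2 + 400s^2t^2 - 27s^2 + 24s^3 + 189s - 168s^2 - 54s^2t + 48s^3t - 270 + 240s    [distributive law]
= 882t^2 - 1234st^2 + 209st - 190s^2t - 63t - 144t^3 + 128st^3 + 400s^2t^2 - 195s^2 + 24s^3 + 429s + 48s^3t - 270    [combine like terms]

882t^2 - 1234st^2 + 209st - 190s^2t - 63t - 144t^3 + 128st^3 + 400s^2t^2 - 195s^2 + 24s^3 + 429s + 48s^3t - 270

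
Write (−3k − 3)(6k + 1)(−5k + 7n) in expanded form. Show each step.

90k^3 − 126k^2n + 105k^2 − 147kn + 15k − 21n

(−3k − 3)(6k + 1)(−5k + 7n)
= (−18k^2 − 3k − 18k − 3)(−5k + 7n)    [distributive law]
= (−18k^2 − 21k − 3)(−5k + 7n)    [combine like terms]
= 90k^3 − 126k^2n + 105k^2 − 147kn + 15k − 21n    [distributive law]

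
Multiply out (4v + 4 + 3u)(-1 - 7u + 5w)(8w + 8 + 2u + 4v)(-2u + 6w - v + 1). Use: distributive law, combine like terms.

-2588uvw + 1248vw^2 - 224v^2w - 208vw - 4uv + 32v^2 - 16v + 802u^2v + 276uv^2 + 16v^3 - 454u^2vw - 1184uvw^2 - 708uv^2w + 322u^3v + 364u^2v^2 + 112uv^3 + 960vw^3 + 320v^2w^2 - 80v^3w - 1880uw + 928w^2 - 64w - 192u - 32 + 282u^2 - 1342u^2w - 728uw^2 + 418u^3 + 960w^3 + 24u^3w - 1068u^2w^2 + 84u^4 + 720uw^3

(4v + 4 + 3u)(-1 - 7u + 5w)(8w + 8 + 2u + 4v)(-2u + 6w - v + 1)
= (-4v - 28uv + 20vw - 4 - 28u + 20w - 3u - 21u^2 + 15uw)(8w + 8 + 2u + 4v)(-2u + 6w - v + 1)    [distributive law]
= (-4v - 28uv + 20vw - 4 - 31u + 20w - 21u^2 + 15uw)(8w + 8 + 2u + 4v)(-2u + 6w - v + 1)    [combine like terms]
= (-32vw - 32v - 8uv - 16v^2 - 224uvw - 224uv - 56u^2v - 112uv^2 + 160vw^2 + 160vw + 40uvw + 80v^2w - 32w - 32 - 8u - 16v - 248uw - 248u - 62u^2 - 124uv + 160w^2 + 160w + 40uw + 80vw - 168u^2w - 168u^2 - 42u^3 - 84u^2v + 120uw^2 + 120uw + 30u^2w + 60uvw)(-2u + 6w - v + 1)    [distributive law]
= (208vw - 48v - 356uv - 16v^2 - 124uvw - 140u^2v - 112uv^2 + 160vw^2 + 80v^2w + 128w - 32 - 256u - 88uw - 230u^2 + 160w^2 - 138u^2w - 42u^3 + 120uw^2)(-2u + 6w - v + 1)    [combine like terms]
= -416uvw + 1248vw^2 - 208v^2w + 208vw + 96uv - 288vw + 48v^2 - 48v + 712u^2v - 2136uvw + 356uv^2 - 356uv + 32uv^2 - 96v^2w + 16v^3 - 16v^2 + 248u^2vw - 744uvw^2 + 124uv^2w - 124uvw + 280u^3v - 840u^2vw + 140u^2v^2 - 140u^2v + 224u^2v^2 - 672uv^2w + 112uv^3 - 112uv^2 - 320uvw^2 + 960vw^3 - 160v^2w^2 + 160vw^2 - 160uv^2w + 480v^2w^2 - 80v^3w + 80v^2w - 256uw + 768w^2 - 128vw + 128w + 64u - 192w + 32v - 32 + 512u^2 - 1536uw + 256uv - 256u + 176u^2w - 528uw^2 + 88uvw - 88uw + 460u^3 - 1380u^2w + 230u^2v - 230u^2 - 320uw^2 + 960w^3 - 160vw^2 + 160w^2 + 276u^3w - 828u^2w^2 + 138u^2vw - 138u^2w + 84u^4 - 252u^3w + 42u^3v - 42u^3 - 240u^2w^2 + 720uw^3 - 120uvw^2 + 120uw^2    [distributive law]
= -2588uvw + 1248vw^2 - 224v^2w - 208vw - 4uv + 32v^2 - 16v + 802u^2v + 276uv^2 + 16v^3 - 454u^2vw - 1184uvw^2 - 708uv^2w + 322u^3v + 364u^2v^2 + 112uv^3 + 960vw^3 + 320v^2w^2 - 80v^3w - 1880uw + 928w^2 - 64w - 192u - 32 + 282u^2 - 1342u^2w - 728uw^2 + 418u^3 + 960w^3 + 24u^3w - 1068u^2w^2 + 84u^4 + 720uw^3    [combine like terms]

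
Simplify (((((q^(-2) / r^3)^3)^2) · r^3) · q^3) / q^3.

(((((q^(-2) / r^3)^3)^2) · r^3) · q^3) / q^3
= ((((q^(-2) / r^3)^6) · r^3) · q^3) / q^3    [power of a power]
= (((((q^(-2))^6) / ((r^3)^6)) · r^3) · q^3) / q^3    [power of a quotient]
= (((q^(-12) / ((r^3)^6)) · r^3) · q^3) / q^3    [power of a power]
= (((q^(-12) / r^18) · r^3) · q^3) / q^3    [power of a power]
= q^(-12)r^(-15)    [quotient of powers; product of powers]

q^(-12)r^(-15)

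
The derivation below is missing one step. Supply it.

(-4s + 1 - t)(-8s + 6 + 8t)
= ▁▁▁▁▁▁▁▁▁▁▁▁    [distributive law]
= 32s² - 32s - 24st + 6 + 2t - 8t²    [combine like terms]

Applying distributive law to the line above:

32s² - 24s - 32st - 8s + 6 + 8t + 8st - 6t - 8t²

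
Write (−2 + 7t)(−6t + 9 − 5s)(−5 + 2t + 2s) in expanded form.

(−2 + 7t)(−6t + 9 − 5s)(−5 + 2t + 2s)
= (12t − 18 + 10s − 42t^2 + 63t − 35st)(−5 + 2t + 2s)    [distributive law]
= (75t − 18 + 10s − 42t^2 − 35st)(−5 + 2t + 2s)    [combine like terms]
= −375t + 150t^2 + 150st + 90 − 36t − 36s − 50s + 20st + 20s^2 + 210t^2 − 84t^3 − 84st^2 + 175st − 70st^2 − 70s^2t    [distributive law]
= −411t + 360t^2 + 345st + 90 − 86s + 20s^2 − 84t^3 − 154st^2 − 70s^2t    [combine like terms]

−411t + 360t^2 + 345st + 90 − 86s + 20s^2 − 84t^3 − 154st^2 − 70s^2t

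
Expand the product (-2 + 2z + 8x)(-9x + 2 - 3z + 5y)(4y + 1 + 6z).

176xy + 34x + 162xz - 26y - 4 - 14z - 10yz + 54z² - 40y² + 72xyz - 252xz² + 36yz² - 36z³ + 40y²z - 288x²y - 72x² - 432x²z + 160xy²

(-2 + 2z + 8x)(-9x + 2 - 3z + 5y)(4y + 1 + 6z)
= (18x - 4 + 6z - 10y - 18xz + 4z - 6z² + 10yz - 72x² + 16x - 24xz + 40xy)(4y + 1 + 6z)    [distributive law]
= (34x - 4 + 10z - 10y - 42xz - 6z² + 10yz - 72x² + 40xy)(4y + 1 + 6z)    [combine like terms]
= 136xy + 34x + 204xz - 16y - 4 - 24z + 40yz + 10z + 60z² - 40y² - 10y - 60yz - 168xyz - 42xz - 252xz² - 24yz² - 6z² - 36z³ + 40y²z + 10yz + 60yz² - 288x²y - 72x² - 432x²z + 160xy² + 40xy + 240xyz    [distributive law]
= 176xy + 34x + 162xz - 26y - 4 - 14z - 10yz + 54z² - 40y² + 72xyz - 252xz² + 36yz² - 36z³ + 40y²z - 288x²y - 72x² - 432x²z + 160xy²    [combine like terms]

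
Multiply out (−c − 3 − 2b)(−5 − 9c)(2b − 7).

(−c − 3 − 2b)(−5 − 9c)(2b − 7)
= (5c + 9c² + 15 + 27c + 10b + 18bc)(2b − 7)    [distributive law]
= (32c + 9c² + 15 + 10b + 18bc)(2b − 7)    [combine like terms]
= 64bc − 224c + 18bc² − 63c² + 30b − 105 + 20b² − 70b + 36b²c − 126bc    [distributive law]
= −62bc − 224c + 18bc² − 63c² − 40b − 105 + 20b² + 36b²c    [combine like terms]

−62bc − 224c + 18bc² − 63c² − 40b − 105 + 20b² + 36b²c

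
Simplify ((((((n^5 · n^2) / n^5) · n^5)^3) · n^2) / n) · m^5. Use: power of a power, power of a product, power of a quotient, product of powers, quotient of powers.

m^5n^22

((((((n^5 · n^2) / n^5) · n^5)^3) · n^2) / n) · m^5
= ((((((n^5 · n^2) / n^5)^3) · ((n^5)^3)) · n^2) / n) · m^5    [power of a product]
= ((((((n^5 · n^2)^3) / ((n^5)^3)) · ((n^5)^3)) · n^2) / n) · m^5    [power of a quotient]
= (((((((n^5)^3) · ((n^2)^3)) / ((n^5)^3)) · ((n^5)^3)) · n^2) / n) · m^5    [power of a product]
= (((((n^15 · ((n^2)^3)) / ((n^5)^3)) · ((n^5)^3)) · n^2) / n) · m^5    [power of a power]
= (((((n^15 · n^6) / ((n^5)^3)) · ((n^5)^3)) · n^2) / n) · m^5    [power of a power]
= ((((n^21 / ((n^5)^3)) · ((n^5)^3)) · n^2) / n) · m^5    [product of powers]
= ((((n^21 / n^15) · ((n^5)^3)) · n^2) / n) · m^5    [power of a power]
= (((n^6 · ((n^5)^3)) · n^2) / n) · m^5    [quotient of powers]
= (((n^6 · n^15) · n^2) / n) · m^5    [power of a power]
= ((n^21 · n^2) / n) · m^5    [product of powers]
= (n^23 / n) · m^5    [product of powers]
= n^22 · m^5    [quotient of powers]
= m^5n^22    [rearrange]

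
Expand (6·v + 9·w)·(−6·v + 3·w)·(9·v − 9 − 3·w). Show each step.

−324·v³ + 324·v² − 216·v²·w + 324·v·w + 351·v·w² − 243·w² − 81·w³

(6·v + 9·w)·(−6·v + 3·w)·(9·v − 9 − 3·w)
= (−36·v² + 18·v·w − 54·v·w + 27·w²)·(9·v − 9 − 3·w)    [distributive law]
= (−36·v² − 36·v·w + 27·w²)·(9·v − 9 − 3·w)    [combine like terms]
= −324·v³ + 324·v² + 108·v²·w − 324·v²·w + 324·v·w + 108·v·w² + 243·v·w² − 243·w² − 81·w³    [distributive law]
= −324·v³ + 324·v² − 216·v²·w + 324·v·w + 351·v·w² − 243·w² − 81·w³    [combine like terms]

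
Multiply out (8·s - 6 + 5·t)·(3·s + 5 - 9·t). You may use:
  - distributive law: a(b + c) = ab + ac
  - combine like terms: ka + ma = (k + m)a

24·s^2 + 22·s - 57·s·t - 30 + 79·t - 45·t^2

(8·s - 6 + 5·t)·(3·s + 5 - 9·t)
= 24·s^2 + 40·s - 72·s·t - 18·s - 30 + 54·t + 15·s·t + 25·t - 45·t^2    [distributive law]
= 24·s^2 + 22·s - 57·s·t - 30 + 79·t - 45·t^2    [combine like terms]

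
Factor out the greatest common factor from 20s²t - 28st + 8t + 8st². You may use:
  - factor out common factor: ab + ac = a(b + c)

4t(5s² - 7s + 2 + 2st)

20s²t - 28st + 8t + 8st²
= 4(5s²t - 7st + 2t + 2st²)    [factor out 4]
= 4t(5s² - 7s + 2 + 2st)    [factor out t]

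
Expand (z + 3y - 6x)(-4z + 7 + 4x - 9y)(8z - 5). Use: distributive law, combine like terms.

-32z³ + 76z² - 35z + 224xz² - 476xz - 168yz² + 273yz - 105y + 528xyz - 330xy - 216y²z + 135y² + 210x - 192x²z + 120x²

(z + 3y - 6x)(-4z + 7 + 4x - 9y)(8z - 5)
= (-4z² + 7z + 4xz - 9yz - 12yz + 21y + 12xy - 27y² + 24xz - 42x - 24x² + 54xy)(8z - 5)    [distributive law]
= (-4z² + 7z + 28xz - 21yz + 21y + 66xy - 27y² - 42x - 24x²)(8z - 5)    [combine like terms]
= -32z³ + 20z² + 56z² - 35z + 224xz² - 140xz - 168yz² + 105yz + 168yz - 105y + 528xyz - 330xy - 216y²z + 135y² - 336xz + 210x - 192x²z + 120x²    [distributive law]
= -32z³ + 76z² - 35z + 224xz² - 476xz - 168yz² + 273yz - 105y + 528xyz - 330xy - 216y²z + 135y² + 210x - 192x²z + 120x²    [combine like terms]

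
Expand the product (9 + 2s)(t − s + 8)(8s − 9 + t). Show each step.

(9 + 2s)(t − s + 8)(8s − 9 + t)
= (9t − 9s + 72 + 2st − 2s^2 + 16s)(8s − 9 + t)    [distributive law]
= (9t + 7s + 72 + 2st − 2s^2)(8s − 9 + t)    [combine like terms]
= 72st − 81t + 9t^2 + 56s^2 − 63s + 7st + 576s − 648 + 72t + 16s^2t − 18st + 2st^2 − 16s^3 + 18s^2 − 2s^2t    [distributive law]
= 61st − 9t + 9t^2 + 74s^2 + 513s − 648 + 14s^2t + 2st^2 − 16s^3    [combine like terms]

61st − 9t + 9t^2 + 74s^2 + 513s − 648 + 14s^2t + 2st^2 − 16s^3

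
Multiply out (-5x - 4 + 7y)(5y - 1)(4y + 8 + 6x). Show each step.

(-5x - 4 + 7y)(5y - 1)(4y + 8 + 6x)
= (-25xy + 5x - 20y + 4 + 35y^2 - 7y)(4y + 8 + 6x)    [distributive law]
= (-25xy + 5x - 27y + 4 + 35y^2)(4y + 8 + 6x)    [combine like terms]
= -100xy^2 - 200xy - 150x^2y + 20xy + 40x + 30x^2 - 108y^2 - 216y - 162xy + 16y + 32 + 24x + 140y^3 + 280y^2 + 210xy^2    [distributive law]
= 110xy^2 - 342xy - 150x^2y + 64x + 30x^2 + 172y^2 - 200y + 32 + 140y^3    [combine like terms]

110xy^2 - 342xy - 150x^2y + 64x + 30x^2 + 172y^2 - 200y + 32 + 140y^3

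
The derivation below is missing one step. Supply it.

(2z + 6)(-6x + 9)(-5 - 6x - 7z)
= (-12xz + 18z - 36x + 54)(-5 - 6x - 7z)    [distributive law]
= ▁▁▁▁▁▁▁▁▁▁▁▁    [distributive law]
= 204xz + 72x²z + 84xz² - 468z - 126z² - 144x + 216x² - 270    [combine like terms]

By distributive law:

60xz + 72x²z + 84xz² - 90z - 108xz - 126z² + 180x + 216x² + 252xz - 270 - 324x - 378z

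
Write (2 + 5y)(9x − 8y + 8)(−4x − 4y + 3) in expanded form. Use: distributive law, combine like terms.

(2 + 5y)(9x − 8y + 8)(−4x − 4y + 3)
= (18x − 16y + 16 + 45xy − 40y^2 + 40y)(−4x − 4y + 3)    [distributive law]
= (18x + 24y + 16 + 45xy − 40y^2)(−4x − 4y + 3)    [combine like terms]
= −72x^2 − 72xy + 54x − 96xy − 96y^2 + 72y − 64x − 64y + 48 − 180x^2y − 180xy^2 + 135xy + 160xy^2 + 160y^3 − 120y^2    [distributive law]
= −72x^2 − 33xy − 10x − 216y^2 + 8y + 48 − 180x^2y − 20xy^2 + 160y^3    [combine like terms]

−72x^2 − 33xy − 10x − 216y^2 + 8y + 48 − 180x^2y − 20xy^2 + 160y^3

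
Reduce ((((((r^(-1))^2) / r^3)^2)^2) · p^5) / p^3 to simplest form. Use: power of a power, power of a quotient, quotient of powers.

p^2·r^(-20)

((((((r^(-1))^2) / r^3)^2)^2) · p^5) / p^3
= (((((r^(-1))^2) / r^3)^4) · p^5) / p^3    [power of a power]
= (((((r^(-1))^2)^4) / ((r^3)^4)) · p^5) / p^3    [power of a quotient]
= ((((r^(-1))^8) / ((r^3)^4)) · p^5) / p^3    [power of a power]
= ((r^(-8) / ((r^3)^4)) · p^5) / p^3    [power of a power]
= ((r^(-8) / r^12) · p^5) / p^3    [power of a power]
= (r^(-20) · p^5) / p^3    [quotient of powers]
= p^2·r^(-20)    [quotient of powers]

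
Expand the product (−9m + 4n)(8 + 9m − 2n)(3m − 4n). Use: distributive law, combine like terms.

(−9m + 4n)(8 + 9m − 2n)(3m − 4n)
= (−72m − 81m² + 18mn + 32n + 36mn − 8n²)(3m − 4n)    [distributive law]
= (−72m − 81m² + 54mn + 32n − 8n²)(3m − 4n)    [combine like terms]
= −216m² + 288mn − 243m³ + 324m²n + 162m²n − 216mn² + 96mn − 128n² − 24mn² + 32n³    [distributive law]
= −216m² + 384mn − 243m³ + 486m²n − 240mn² − 128n² + 32n³    [combine like terms]

−216m² + 384mn − 243m³ + 486m²n − 240mn² − 128n² + 32n³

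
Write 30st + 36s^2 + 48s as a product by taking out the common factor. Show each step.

6s(5t + 6s + 8)

30st + 36s^2 + 48s
= 6(5st + 6s^2 + 8s)    [factor out 6]
= 6s(5t + 6s + 8)    [factor out s]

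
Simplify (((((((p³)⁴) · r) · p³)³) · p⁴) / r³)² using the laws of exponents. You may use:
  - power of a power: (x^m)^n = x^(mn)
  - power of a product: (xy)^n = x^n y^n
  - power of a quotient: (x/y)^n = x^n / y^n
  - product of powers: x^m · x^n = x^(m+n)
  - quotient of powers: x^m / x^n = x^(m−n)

p⁹⁸

(((((((p³)⁴) · r) · p³)³) · p⁴) / r³)²
= (((((((p³)⁴) · r) · p³)³) · p⁴)²) / ((r³)²)    [power of a quotient]
= (((((((p³)⁴) · r) · p³)³)²) · ((p⁴)²)) / ((r³)²)    [power of a product]
= ((((((p³)⁴) · r) · p³)⁶) · ((p⁴)²)) / ((r³)²)    [power of a power]
= ((((((p³)⁴) · r)⁶) · ((p³)⁶)) · ((p⁴)²)) / ((r³)²)    [power of a product]
= ((((((p³)⁴)⁶) · (r⁶)) · ((p³)⁶)) · ((p⁴)²)) / ((r³)²)    [power of a product]
= (((((p³)²⁴) · (r⁶)) · ((p³)⁶)) · ((p⁴)²)) / ((r³)²)    [power of a power]
= (((p⁷² · (r⁶)) · ((p³)⁶)) · ((p⁴)²)) / ((r³)²)    [power of a power]
= (((p⁷² · r⁶) · p¹⁸) · ((p⁴)²)) / ((r³)²)    [power of a power]
= (((p⁷² · r⁶) · p¹⁸) · p⁸) / ((r³)²)    [power of a power]
= (((p⁷² · r⁶) · p¹⁸) · p⁸) / r⁶    [power of a power]
= p⁹⁸    [quotient of powers; product of powers]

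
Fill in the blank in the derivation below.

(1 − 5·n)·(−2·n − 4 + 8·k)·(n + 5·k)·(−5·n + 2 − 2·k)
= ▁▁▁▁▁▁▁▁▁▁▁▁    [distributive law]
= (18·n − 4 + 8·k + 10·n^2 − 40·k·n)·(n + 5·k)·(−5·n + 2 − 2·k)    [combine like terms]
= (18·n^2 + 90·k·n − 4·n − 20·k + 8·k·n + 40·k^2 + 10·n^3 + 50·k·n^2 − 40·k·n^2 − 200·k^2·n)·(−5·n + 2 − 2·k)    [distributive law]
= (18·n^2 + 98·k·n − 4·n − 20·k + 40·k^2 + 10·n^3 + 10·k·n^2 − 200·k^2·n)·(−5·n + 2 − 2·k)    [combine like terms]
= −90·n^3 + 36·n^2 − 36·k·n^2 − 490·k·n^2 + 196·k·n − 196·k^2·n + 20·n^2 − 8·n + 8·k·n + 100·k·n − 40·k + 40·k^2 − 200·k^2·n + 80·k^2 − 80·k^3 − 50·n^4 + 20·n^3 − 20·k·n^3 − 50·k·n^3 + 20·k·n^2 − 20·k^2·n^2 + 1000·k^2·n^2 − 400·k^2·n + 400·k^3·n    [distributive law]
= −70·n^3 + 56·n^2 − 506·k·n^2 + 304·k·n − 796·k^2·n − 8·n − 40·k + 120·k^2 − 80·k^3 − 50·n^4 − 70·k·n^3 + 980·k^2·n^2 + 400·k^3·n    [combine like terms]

Applying distributive law to the line above:

(−2·n − 4 + 8·k + 10·n^2 + 20·n − 40·k·n)·(n + 5·k)·(−5·n + 2 − 2·k)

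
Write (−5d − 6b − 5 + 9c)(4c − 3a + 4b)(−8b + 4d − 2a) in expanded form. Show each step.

(−5d − 6b − 5 + 9c)(4c − 3a + 4b)(−8b + 4d − 2a)
= (−20cd + 15ad − 20bd − 24bc + 18ab − 24b^2 − 20c + 15a − 20b + 36c^2 − 27ac + 36bc)(−8b + 4d − 2a)    [distributive law]
= (−20cd + 15ad − 20bd + 12bc + 18ab − 24b^2 − 20c + 15a − 20b + 36c^2 − 27ac)(−8b + 4d − 2a)    [combine like terms]
= 160bcd − 80cd^2 + 40acd − 120abd + 60ad^2 − 30a^2d + 160b^2d − 80bd^2 + 40abd − 96b^2c + 48bcd − 24abc − 144ab^2 + 72abd − 36a^2b + 192b^3 − 96b^2d + 48ab^2 + 160bc − 80cd + 40ac − 120ab + 60ad − 30a^2 + 160b^2 − 80bd + 40ab − 288bc^2 + 144c^2d − 72ac^2 + 216abc − 108acd + 54a^2c    [distributive law]
= 208bcd − 80cd^2 − 68acd − 8abd + 60ad^2 − 30a^2d + 64b^2d − 80bd^2 − 96b^2c + 192abc − 96ab^2 − 36a^2b + 192b^3 + 160bc − 80cd + 40ac − 80ab + 60ad − 30a^2 + 160b^2 − 80bd − 288bc^2 + 144c^2d − 72ac^2 + 54a^2c    [combine like terms]

208bcd − 80cd^2 − 68acd − 8abd + 60ad^2 − 30a^2d + 64b^2d − 80bd^2 − 96b^2c + 192abc − 96ab^2 − 36a^2b + 192b^3 + 160bc − 80cd + 40ac − 80ab + 60ad − 30a^2 + 160b^2 − 80bd − 288bc^2 + 144c^2d − 72ac^2 + 54a^2c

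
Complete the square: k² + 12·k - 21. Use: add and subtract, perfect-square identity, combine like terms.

k² + 12·k - 21
= k² + 12·k + 36 - 36 - 21    [add and subtract 36]
= (k + 6)² - 36 - 21    [perfect-square identity]
= (k + 6)² - 57    [combine constants]

(k + 6)² - 57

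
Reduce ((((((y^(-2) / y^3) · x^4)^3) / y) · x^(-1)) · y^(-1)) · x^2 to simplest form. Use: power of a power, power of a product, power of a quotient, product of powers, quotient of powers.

((((((y^(-2) / y^3) · x^4)^3) / y) · x^(-1)) · y^(-1)) · x^2
= ((((((y^(-2) / y^3)^3) · ((x^4)^3)) / y) · x^(-1)) · y^(-1)) · x^2    [power of a product]
= (((((((y^(-2))^3) / ((y^3)^3)) · ((x^4)^3)) / y) · x^(-1)) · y^(-1)) · x^2    [power of a quotient]
= (((((y^(-6) / ((y^3)^3)) · ((x^4)^3)) / y) · x^(-1)) · y^(-1)) · x^2    [power of a power]
= (((((y^(-6) / y^9) · ((x^4)^3)) / y) · x^(-1)) · y^(-1)) · x^2    [power of a power]
= ((((y^(-15) · ((x^4)^3)) / y) · x^(-1)) · y^(-1)) · x^2    [quotient of powers]
= ((((y^(-15) · x^12) / y) · x^(-1)) · y^(-1)) · x^2    [power of a power]
= x^13·y^(-17)    [quotient of powers; product of powers]

x^13·y^(-17)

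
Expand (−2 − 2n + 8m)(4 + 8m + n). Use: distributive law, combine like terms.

−8 + 16m − 10n − 8mn − 2n^2 + 64m^2

(−2 − 2n + 8m)(4 + 8m + n)
= −8 − 16m − 2n − 8n − 16mn − 2n^2 + 32m + 64m^2 + 8mn    [distributive law]
= −8 + 16m − 10n − 8mn − 2n^2 + 64m^2    [combine like terms]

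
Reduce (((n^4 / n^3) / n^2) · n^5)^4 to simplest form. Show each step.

n^16

(((n^4 / n^3) / n^2) · n^5)^4
= (((n^4 / n^3) / n^2)^4) · ((n^5)^4)    [power of a product]
= (((n^4 / n^3)^4) / ((n^2)^4)) · ((n^5)^4)    [power of a quotient]
= ((((n^4)^4) / ((n^3)^4)) / ((n^2)^4)) · ((n^5)^4)    [power of a quotient]
= ((n^16 / ((n^3)^4)) / ((n^2)^4)) · ((n^5)^4)    [power of a power]
= ((n^16 / n^12) / ((n^2)^4)) · ((n^5)^4)    [power of a power]
= (n^4 / ((n^2)^4)) · ((n^5)^4)    [quotient of powers]
= (n^4 / n^8) · ((n^5)^4)    [power of a power]
= n^(-4) · ((n^5)^4)    [quotient of powers]
= n^(-4) · n^20    [power of a power]
= n^16    [product of powers]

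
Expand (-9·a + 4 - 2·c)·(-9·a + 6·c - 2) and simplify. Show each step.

81·a^2 - 36·a·c - 18·a + 28·c - 8 - 12·c^2

(-9·a + 4 - 2·c)·(-9·a + 6·c - 2)
= 81·a^2 - 54·a·c + 18·a - 36·a + 24·c - 8 + 18·a·c - 12·c^2 + 4·c    [distributive law]
= 81·a^2 - 36·a·c - 18·a + 28·c - 8 - 12·c^2    [combine like terms]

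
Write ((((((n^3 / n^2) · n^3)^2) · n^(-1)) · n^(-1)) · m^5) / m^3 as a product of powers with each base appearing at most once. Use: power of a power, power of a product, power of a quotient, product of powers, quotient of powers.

((((((n^3 / n^2) · n^3)^2) · n^(-1)) · n^(-1)) · m^5) / m^3
= ((((((n^3 / n^2)^2) · ((n^3)^2)) · n^(-1)) · n^(-1)) · m^5) / m^3    [power of a product]
= (((((((n^3)^2) / ((n^2)^2)) · ((n^3)^2)) · n^(-1)) · n^(-1)) · m^5) / m^3    [power of a quotient]
= (((((n^6 / ((n^2)^2)) · ((n^3)^2)) · n^(-1)) · n^(-1)) · m^5) / m^3    [power of a power]
= (((((n^6 / n^4) · ((n^3)^2)) · n^(-1)) · n^(-1)) · m^5) / m^3    [power of a power]
= ((((n^2 · ((n^3)^2)) · n^(-1)) · n^(-1)) · m^5) / m^3    [quotient of powers]
= ((((n^2 · n^6) · n^(-1)) · n^(-1)) · m^5) / m^3    [power of a power]
= (((n^8 · n^(-1)) · n^(-1)) · m^5) / m^3    [product of powers]
= ((n^7 · n^(-1)) · m^5) / m^3    [product of powers]
= (n^6 · m^5) / m^3    [product of powers]
= m^2n^6    [quotient of powers]

m^2n^6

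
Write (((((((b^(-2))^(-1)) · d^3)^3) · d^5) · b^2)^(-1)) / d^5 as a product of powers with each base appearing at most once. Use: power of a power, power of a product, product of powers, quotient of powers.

b^(-8)·d^(-19)

(((((((b^(-2))^(-1)) · d^3)^3) · d^5) · b^2)^(-1)) / d^5
= (((((((b^(-2))^(-1)) · d^3)^3) · d^5)^(-1)) · ((b^2)^(-1))) / d^5    [power of a product]
= (((((((b^(-2))^(-1)) · d^3)^3)^(-1)) · ((d^5)^(-1))) · ((b^2)^(-1))) / d^5    [power of a product]
= ((((((b^(-2))^(-1)) · d^3)^(-3)) · ((d^5)^(-1))) · ((b^2)^(-1))) / d^5    [power of a power]
= ((((((b^(-2))^(-1))^(-3)) · ((d^3)^(-3))) · ((d^5)^(-1))) · ((b^2)^(-1))) / d^5    [power of a product]
= (((((b^(-2))^3) · ((d^3)^(-3))) · ((d^5)^(-1))) · ((b^2)^(-1))) / d^5    [power of a power]
= (((b^(-6) · ((d^3)^(-3))) · ((d^5)^(-1))) · ((b^2)^(-1))) / d^5    [power of a power]
= (((b^(-6) · d^(-9)) · ((d^5)^(-1))) · ((b^2)^(-1))) / d^5    [power of a power]
= (((b^(-6) · d^(-9)) · d^(-5)) · ((b^2)^(-1))) / d^5    [power of a power]
= (((b^(-6) · d^(-9)) · d^(-5)) · b^(-2)) / d^5    [power of a power]
= b^(-8)·d^(-19)    [quotient of powers; product of powers]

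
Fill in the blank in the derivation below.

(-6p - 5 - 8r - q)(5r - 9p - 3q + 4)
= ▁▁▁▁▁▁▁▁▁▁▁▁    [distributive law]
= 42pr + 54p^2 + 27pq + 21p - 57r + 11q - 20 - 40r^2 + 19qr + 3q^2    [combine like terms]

Applying distributive law to the line above:

-30pr + 54p^2 + 18pq - 24p - 25r + 45p + 15q - 20 - 40r^2 + 72pr + 24qr - 32r - 5qr + 9pq + 3q^2 - 4q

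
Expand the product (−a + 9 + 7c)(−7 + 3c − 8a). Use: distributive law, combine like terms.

−65a − 59ac + 8a^2 − 63 − 22c + 21c^2

(−a + 9 + 7c)(−7 + 3c − 8a)
= 7a − 3ac + 8a^2 − 63 + 27c − 72a − 49c + 21c^2 − 56ac    [distributive law]
= −65a − 59ac + 8a^2 − 63 − 22c + 21c^2    [combine like terms]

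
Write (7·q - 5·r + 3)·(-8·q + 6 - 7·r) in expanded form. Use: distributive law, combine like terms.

(7·q - 5·r + 3)·(-8·q + 6 - 7·r)
= -56·q^2 + 42·q - 49·q·r + 40·q·r - 30·r + 35·r^2 - 24·q + 18 - 21·r    [distributive law]
= -56·q^2 + 18·q - 9·q·r - 51·r + 35·r^2 + 18    [combine like terms]

-56·q^2 + 18·q - 9·q·r - 51·r + 35·r^2 + 18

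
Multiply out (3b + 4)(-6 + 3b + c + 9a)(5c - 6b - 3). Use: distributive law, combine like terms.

-63bc + 9b² + 162b + 27b²c - 54b³ + 15bc² + 135abc - 162ab² - 297ab - 132c + 72 + 20c² + 180ac - 108a

(3b + 4)(-6 + 3b + c + 9a)(5c - 6b - 3)
= (-18b + 9b² + 3bc + 27ab - 24 + 12b + 4c + 36a)(5c - 6b - 3)    [distributive law]
= (-6b + 9b² + 3bc + 27ab - 24 + 4c + 36a)(5c - 6b - 3)    [combine like terms]
= -30bc + 36b² + 18b + 45b²c - 54b³ - 27b² + 15bc² - 18b²c - 9bc + 135abc - 162ab² - 81ab - 120c + 144b + 72 + 20c² - 24bc - 12c + 180ac - 216ab - 108a    [distributive law]
= -63bc + 9b² + 162b + 27b²c - 54b³ + 15bc² + 135abc - 162ab² - 297ab - 132c + 72 + 20c² + 180ac - 108a    [combine like terms]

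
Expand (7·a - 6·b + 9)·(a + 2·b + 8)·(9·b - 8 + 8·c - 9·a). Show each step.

-9·a²·b - 641·a² + 56·a²·c - 63·a³ + 180·a·b² + 791·a·b + 64·a·b·c - 1168·a + 520·a·c - 108·b³ - 174·b² - 96·b²·c + 888·b - 240·b·c - 576 + 576·c

(7·a - 6·b + 9)·(a + 2·b + 8)·(9·b - 8 + 8·c - 9·a)
= (7·a² + 14·a·b + 56·a - 6·a·b - 12·b² - 48·b + 9·a + 18·b + 72)·(9·b - 8 + 8·c - 9·a)    [distributive law]
= (7·a² + 8·a·b + 65·a - 12·b² - 30·b + 72)·(9·b - 8 + 8·c - 9·a)    [combine like terms]
= 63·a²·b - 56·a² + 56·a²·c - 63·a³ + 72·a·b² - 64·a·b + 64·a·b·c - 72·a²·b + 585·a·b - 520·a + 520·a·c - 585·a² - 108·b³ + 96·b² - 96·b²·c + 108·a·b² - 270·b² + 240·b - 240·b·c + 270·a·b + 648·b - 576 + 576·c - 648·a    [distributive law]
= -9·a²·b - 641·a² + 56·a²·c - 63·a³ + 180·a·b² + 791·a·b + 64·a·b·c - 1168·a + 520·a·c - 108·b³ - 174·b² - 96·b²·c + 888·b - 240·b·c - 576 + 576·c    [combine like terms]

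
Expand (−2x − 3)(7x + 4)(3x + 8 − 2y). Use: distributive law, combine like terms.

−42x^3 − 199x^2 + 28x^2y − 268x + 58xy − 96 + 24y

(−2x − 3)(7x + 4)(3x + 8 − 2y)
= (−14x^2 − 8x − 21x − 12)(3x + 8 − 2y)    [distributive law]
= (−14x^2 − 29x − 12)(3x + 8 − 2y)    [combine like terms]
= −42x^3 − 112x^2 + 28x^2y − 87x^2 − 232x + 58xy − 36x − 96 + 24y    [distributive law]
= −42x^3 − 199x^2 + 28x^2y − 268x + 58xy − 96 + 24y    [combine like terms]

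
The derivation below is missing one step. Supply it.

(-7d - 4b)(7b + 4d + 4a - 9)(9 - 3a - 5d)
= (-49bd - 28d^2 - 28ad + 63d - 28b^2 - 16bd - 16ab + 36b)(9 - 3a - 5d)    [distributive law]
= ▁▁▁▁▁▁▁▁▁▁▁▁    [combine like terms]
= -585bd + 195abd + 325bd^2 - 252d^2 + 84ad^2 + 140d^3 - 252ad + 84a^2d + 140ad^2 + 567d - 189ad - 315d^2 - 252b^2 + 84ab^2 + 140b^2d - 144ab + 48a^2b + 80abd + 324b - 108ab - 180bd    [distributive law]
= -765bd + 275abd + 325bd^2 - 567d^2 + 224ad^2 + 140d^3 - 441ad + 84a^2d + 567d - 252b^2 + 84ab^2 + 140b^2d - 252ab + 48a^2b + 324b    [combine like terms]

Applying combine like terms to the line above:

(-65bd - 28d^2 - 28ad + 63d - 28b^2 - 16ab + 36b)(9 - 3a - 5d)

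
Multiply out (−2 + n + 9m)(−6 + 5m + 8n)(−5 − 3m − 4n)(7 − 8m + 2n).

−420 + 2468m + 314n − 2503m^2 − 369mn + 460n^2 − 681m^3 − 2439m^2n − 2834mn^2 − 128n^3 + 3018m^3n + 1834m^2n^2 − 408mn^3 − 64n^4 + 1080m^4

(−2 + n + 9m)(−6 + 5m + 8n)(−5 − 3m − 4n)(7 − 8m + 2n)
= (12 − 10m − 16n − 6n + 5mn + 8n^2 − 54m + 45m^2 + 72mn)(−5 − 3m − 4n)(7 − 8m + 2n)    [distributive law]
= (12 − 64m − 22n + 77mn + 8n^2 + 45m^2)(−5 − 3m − 4n)(7 − 8m + 2n)    [combine like terms]
= (−60 − 36m − 48n + 320m + 192m^2 + 256mn + 110n + 66mn + 88n^2 − 385mn − 231m^2n − 308mn^2 − 40n^2 − 24mn^2 − 32n^3 − 225m^2 − 135m^3 − 180m^2n)(7 − 8m + 2n)    [distributive law]
= (−60 + 284m + 62n − 33m^2 − 63mn + 48n^2 − 411m^2n − 332mn^2 − 32n^3 − 135m^3)(7 − 8m + 2n)    [combine like terms]
= −420 + 480m − 120n + 1988m − 2272m^2 + 568mn + 434n − 496mn + 124n^2 − 231m^2 + 264m^3 − 66m^2n − 441mn + 504m^2n − 126mn^2 + 336n^2 − 384mn^2 + 96n^3 − 2877m^2n + 3288m^3n − 822m^2n^2 − 2324mn^2 + 2656m^2n^2 − 664mn^3 − 224n^3 + 256mn^3 − 64n^4 − 945m^3 + 1080m^4 − 270m^3n    [distributive law]
= −420 + 2468m + 314n − 2503m^2 − 369mn + 460n^2 − 681m^3 − 2439m^2n − 2834mn^2 − 128n^3 + 3018m^3n + 1834m^2n^2 − 408mn^3 − 64n^4 + 1080m^4    [combine like terms]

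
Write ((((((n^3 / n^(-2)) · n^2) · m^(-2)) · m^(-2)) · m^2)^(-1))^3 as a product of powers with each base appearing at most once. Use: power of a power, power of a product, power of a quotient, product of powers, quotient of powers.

((((((n^3 / n^(-2)) · n^2) · m^(-2)) · m^(-2)) · m^2)^(-1))^3
= (((((n^3 / n^(-2)) · n^2) · m^(-2)) · m^(-2)) · m^2)^(-3)    [power of a power]
= (((((n^3 / n^(-2)) · n^2) · m^(-2)) · m^(-2))^(-3)) · ((m^2)^(-3))    [power of a product]
= (((((n^3 / n^(-2)) · n^2) · m^(-2))^(-3)) · ((m^(-2))^(-3))) · ((m^2)^(-3))    [power of a product]
= (((((n^3 / n^(-2)) · n^2)^(-3)) · ((m^(-2))^(-3))) · ((m^(-2))^(-3))) · ((m^2)^(-3))    [power of a product]
= (((((n^3 / n^(-2))^(-3)) · ((n^2)^(-3))) · ((m^(-2))^(-3))) · ((m^(-2))^(-3))) · ((m^2)^(-3))    [power of a product]
= ((((((n^3)^(-3)) / ((n^(-2))^(-3))) · ((n^2)^(-3))) · ((m^(-2))^(-3))) · ((m^(-2))^(-3))) · ((m^2)^(-3))    [power of a quotient]
= ((((n^(-9) / ((n^(-2))^(-3))) · ((n^2)^(-3))) · ((m^(-2))^(-3))) · ((m^(-2))^(-3))) · ((m^2)^(-3))    [power of a power]
= ((((n^(-9) / n^6) · ((n^2)^(-3))) · ((m^(-2))^(-3))) · ((m^(-2))^(-3))) · ((m^2)^(-3))    [power of a power]
= (((n^(-15) · ((n^2)^(-3))) · ((m^(-2))^(-3))) · ((m^(-2))^(-3))) · ((m^2)^(-3))    [quotient of powers]
= (((n^(-15) · n^(-6)) · ((m^(-2))^(-3))) · ((m^(-2))^(-3))) · ((m^2)^(-3))    [power of a power]
= ((n^(-21) · ((m^(-2))^(-3))) · ((m^(-2))^(-3))) · ((m^2)^(-3))    [product of powers]
= ((n^(-21) · m^6) · ((m^(-2))^(-3))) · ((m^2)^(-3))    [power of a power]
= ((n^(-21) · m^6) · m^6) · ((m^2)^(-3))    [power of a power]
= ((n^(-21) · m^6) · m^6) · m^(-6)    [power of a power]
= m^6n^(-21)    [product of powers]

m^6n^(-21)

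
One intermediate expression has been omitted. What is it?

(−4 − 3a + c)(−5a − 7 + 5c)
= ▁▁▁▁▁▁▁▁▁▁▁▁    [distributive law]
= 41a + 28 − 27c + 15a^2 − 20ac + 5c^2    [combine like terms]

Applying distributive law to the line above:

20a + 28 − 20c + 15a^2 + 21a − 15ac − 5ac − 7c + 5c^2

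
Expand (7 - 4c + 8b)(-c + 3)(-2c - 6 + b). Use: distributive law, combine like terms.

(7 - 4c + 8b)(-c + 3)(-2c - 6 + b)
= (-7c + 21 + 4c² - 12c - 8bc + 24b)(-2c - 6 + b)    [distributive law]
= (-19c + 21 + 4c² - 8bc + 24b)(-2c - 6 + b)    [combine like terms]
= 38c² + 114c - 19bc - 42c - 126 + 21b - 8c³ - 24c² + 4bc² + 16bc² + 48bc - 8b²c - 48bc - 144b + 24b²    [distributive law]
= 14c² + 72c - 19bc - 126 - 123b - 8c³ + 20bc² - 8b²c + 24b²    [combine like terms]

14c² + 72c - 19bc - 126 - 123b - 8c³ + 20bc² - 8b²c + 24b²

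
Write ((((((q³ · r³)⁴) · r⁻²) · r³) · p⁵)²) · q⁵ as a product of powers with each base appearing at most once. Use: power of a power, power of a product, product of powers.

p¹⁰·q²⁹·r²⁶

((((((q³ · r³)⁴) · r⁻²) · r³) · p⁵)²) · q⁵
= ((((((q³ · r³)⁴) · r⁻²) · r³)²) · ((p⁵)²)) · q⁵    [power of a product]
= ((((((q³ · r³)⁴) · r⁻²)²) · ((r³)²)) · ((p⁵)²)) · q⁵    [power of a product]
= ((((((q³ · r³)⁴)²) · ((r⁻²)²)) · ((r³)²)) · ((p⁵)²)) · q⁵    [power of a product]
= (((((q³ · r³)⁸) · ((r⁻²)²)) · ((r³)²)) · ((p⁵)²)) · q⁵    [power of a power]
= ((((((q³)⁸) · ((r³)⁸)) · ((r⁻²)²)) · ((r³)²)) · ((p⁵)²)) · q⁵    [power of a product]
= ((((q²⁴ · ((r³)⁸)) · ((r⁻²)²)) · ((r³)²)) · ((p⁵)²)) · q⁵    [power of a power]
= ((((q²⁴ · r²⁴) · ((r⁻²)²)) · ((r³)²)) · ((p⁵)²)) · q⁵    [power of a power]
= ((((q²⁴ · r²⁴) · r⁻⁴) · ((r³)²)) · ((p⁵)²)) · q⁵    [power of a power]
= ((((q²⁴ · r²⁴) · r⁻⁴) · r⁶) · ((p⁵)²)) · q⁵    [power of a power]
= ((((q²⁴ · r²⁴) · r⁻⁴) · r⁶) · p¹⁰) · q⁵    [power of a power]
= p¹⁰·q²⁹·r²⁶    [product of powers]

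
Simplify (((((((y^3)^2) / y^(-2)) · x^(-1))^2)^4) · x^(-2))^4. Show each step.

(((((((y^3)^2) / y^(-2)) · x^(-1))^2)^4) · x^(-2))^4
= (((((((y^3)^2) / y^(-2)) · x^(-1))^2)^4)^4) · ((x^(-2))^4)    [power of a product]
= ((((((y^3)^2) / y^(-2)) · x^(-1))^2)^16) · ((x^(-2))^4)    [power of a power]
= (((((y^3)^2) / y^(-2)) · x^(-1))^32) · ((x^(-2))^4)    [power of a power]
= (((((y^3)^2) / y^(-2))^32) · ((x^(-1))^32)) · ((x^(-2))^4)    [power of a product]
= (((((y^3)^2)^32) / ((y^(-2))^32)) · ((x^(-1))^32)) · ((x^(-2))^4)    [power of a quotient]
= ((((y^3)^64) / ((y^(-2))^32)) · ((x^(-1))^32)) · ((x^(-2))^4)    [power of a power]
= ((y^192 / ((y^(-2))^32)) · ((x^(-1))^32)) · ((x^(-2))^4)    [power of a power]
= ((y^192 / y^(-64)) · ((x^(-1))^32)) · ((x^(-2))^4)    [power of a power]
= (y^256 · ((x^(-1))^32)) · ((x^(-2))^4)    [quotient of powers]
= (y^256 · x^(-32)) · ((x^(-2))^4)    [power of a power]
= (y^256 · x^(-32)) · x^(-8)    [power of a power]
= x^(-40)·y^256    [product of powers]

x^(-40)·y^256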